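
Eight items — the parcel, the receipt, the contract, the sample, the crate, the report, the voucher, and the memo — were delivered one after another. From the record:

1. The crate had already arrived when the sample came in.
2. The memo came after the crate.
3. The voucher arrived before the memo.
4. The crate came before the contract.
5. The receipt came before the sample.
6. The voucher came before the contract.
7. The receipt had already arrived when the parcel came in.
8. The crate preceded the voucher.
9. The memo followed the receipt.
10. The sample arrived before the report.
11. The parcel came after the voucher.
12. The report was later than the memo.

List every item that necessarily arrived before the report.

the crate, the memo, the receipt, the sample, the voucher

Directly stated before the report: the memo and the sample.
The crate reaches the report via the crate → the memo → the report.
The receipt reaches the report via the receipt → the memo → the report.
The voucher reaches the report via the voucher → the memo → the report.
No chain forces the contract (or any of the others) ahead of the report.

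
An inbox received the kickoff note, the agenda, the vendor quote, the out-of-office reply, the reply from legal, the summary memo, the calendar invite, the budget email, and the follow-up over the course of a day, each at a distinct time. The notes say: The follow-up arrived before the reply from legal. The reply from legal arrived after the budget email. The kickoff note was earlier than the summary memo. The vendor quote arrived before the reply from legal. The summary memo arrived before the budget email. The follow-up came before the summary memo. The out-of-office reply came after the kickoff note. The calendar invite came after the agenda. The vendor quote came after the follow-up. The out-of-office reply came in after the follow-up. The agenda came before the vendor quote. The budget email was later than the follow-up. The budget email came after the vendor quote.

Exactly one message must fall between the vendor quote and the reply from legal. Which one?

the budget email

Tracing the constraints gives the vendor quote → the budget email → the reply from legal, so the budget email sits after the vendor quote and before the reply from legal.
No other message is forced both after the vendor quote and before the reply from legal.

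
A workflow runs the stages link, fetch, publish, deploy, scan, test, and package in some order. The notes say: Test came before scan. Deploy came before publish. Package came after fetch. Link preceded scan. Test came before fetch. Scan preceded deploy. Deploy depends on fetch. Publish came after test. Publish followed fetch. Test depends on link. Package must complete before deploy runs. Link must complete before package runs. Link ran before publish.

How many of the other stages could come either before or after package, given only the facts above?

Forced before package: fetch, link, and test; forced after package: deploy and publish.
That leaves scan with no forced order relative to package — 1.

1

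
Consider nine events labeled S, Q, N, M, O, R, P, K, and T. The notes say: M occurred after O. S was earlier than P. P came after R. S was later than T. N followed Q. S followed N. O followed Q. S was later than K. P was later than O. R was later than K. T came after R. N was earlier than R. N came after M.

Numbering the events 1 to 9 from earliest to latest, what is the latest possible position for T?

7

T must come before P and S — 2 events forced after it.
Everything else can be placed before T in some valid order, so T can sit as late as position 9 − 2 = 7.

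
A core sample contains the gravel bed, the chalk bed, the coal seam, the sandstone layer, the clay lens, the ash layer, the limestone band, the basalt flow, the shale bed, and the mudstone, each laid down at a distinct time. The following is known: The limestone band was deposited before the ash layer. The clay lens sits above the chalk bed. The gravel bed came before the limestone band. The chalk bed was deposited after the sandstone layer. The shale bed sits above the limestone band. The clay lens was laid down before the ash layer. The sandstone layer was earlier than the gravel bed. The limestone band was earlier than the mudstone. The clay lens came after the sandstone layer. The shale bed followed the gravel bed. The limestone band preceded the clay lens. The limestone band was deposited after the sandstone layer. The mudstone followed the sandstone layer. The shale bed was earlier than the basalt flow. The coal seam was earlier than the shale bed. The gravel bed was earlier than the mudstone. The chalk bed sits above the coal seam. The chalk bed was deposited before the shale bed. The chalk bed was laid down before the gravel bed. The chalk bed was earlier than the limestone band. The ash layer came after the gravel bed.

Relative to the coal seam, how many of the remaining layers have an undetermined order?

1

Forced after the coal seam: the ash layer, the basalt flow, the chalk bed, the clay lens, the gravel bed, the limestone band, the mudstone, and the shale bed.
That leaves the sandstone layer with no forced order relative to the coal seam — 1.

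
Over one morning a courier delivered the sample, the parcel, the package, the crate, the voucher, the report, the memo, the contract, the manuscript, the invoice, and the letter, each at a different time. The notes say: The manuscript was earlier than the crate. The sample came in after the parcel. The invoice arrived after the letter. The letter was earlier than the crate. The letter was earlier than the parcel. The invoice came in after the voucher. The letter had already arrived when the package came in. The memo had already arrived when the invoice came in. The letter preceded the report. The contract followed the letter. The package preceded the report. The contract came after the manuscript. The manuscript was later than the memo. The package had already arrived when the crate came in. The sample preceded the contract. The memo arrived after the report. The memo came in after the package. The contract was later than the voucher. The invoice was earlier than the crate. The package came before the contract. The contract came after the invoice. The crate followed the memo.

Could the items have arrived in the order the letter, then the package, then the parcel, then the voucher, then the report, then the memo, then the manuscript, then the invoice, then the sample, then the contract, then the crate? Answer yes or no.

Check each stated constraint against the proposed order — e.g. the package is ahead of the crate; the letter is ahead of the crate. Every pair is in the required order; nothing is violated.

yes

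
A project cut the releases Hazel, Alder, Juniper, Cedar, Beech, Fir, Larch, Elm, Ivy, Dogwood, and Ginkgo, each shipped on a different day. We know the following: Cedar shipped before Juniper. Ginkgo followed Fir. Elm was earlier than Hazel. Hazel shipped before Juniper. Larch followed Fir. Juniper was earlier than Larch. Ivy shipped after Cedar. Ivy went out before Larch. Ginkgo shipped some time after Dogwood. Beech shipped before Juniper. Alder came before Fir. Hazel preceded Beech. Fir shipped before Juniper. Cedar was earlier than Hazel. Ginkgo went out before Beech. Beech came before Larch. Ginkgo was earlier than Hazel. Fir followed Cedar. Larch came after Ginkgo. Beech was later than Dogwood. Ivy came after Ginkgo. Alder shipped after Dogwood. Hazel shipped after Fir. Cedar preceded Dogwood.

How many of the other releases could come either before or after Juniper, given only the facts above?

1

Forced before Juniper: Alder, Beech, Cedar, Dogwood, Elm, Fir, Ginkgo, and Hazel; forced after Juniper: Larch.
That leaves Ivy with no forced order relative to Juniper — 1.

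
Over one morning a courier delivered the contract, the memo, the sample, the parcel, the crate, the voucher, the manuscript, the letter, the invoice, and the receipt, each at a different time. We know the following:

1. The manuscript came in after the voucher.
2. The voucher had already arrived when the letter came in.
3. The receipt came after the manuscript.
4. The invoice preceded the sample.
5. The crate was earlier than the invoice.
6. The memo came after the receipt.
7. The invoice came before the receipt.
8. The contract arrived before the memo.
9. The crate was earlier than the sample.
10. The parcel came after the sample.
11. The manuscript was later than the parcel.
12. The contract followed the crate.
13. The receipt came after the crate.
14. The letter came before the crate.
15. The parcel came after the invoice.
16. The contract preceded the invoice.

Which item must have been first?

the voucher

The voucher has a chain of constraints placing it before every other item, so the voucher must be first.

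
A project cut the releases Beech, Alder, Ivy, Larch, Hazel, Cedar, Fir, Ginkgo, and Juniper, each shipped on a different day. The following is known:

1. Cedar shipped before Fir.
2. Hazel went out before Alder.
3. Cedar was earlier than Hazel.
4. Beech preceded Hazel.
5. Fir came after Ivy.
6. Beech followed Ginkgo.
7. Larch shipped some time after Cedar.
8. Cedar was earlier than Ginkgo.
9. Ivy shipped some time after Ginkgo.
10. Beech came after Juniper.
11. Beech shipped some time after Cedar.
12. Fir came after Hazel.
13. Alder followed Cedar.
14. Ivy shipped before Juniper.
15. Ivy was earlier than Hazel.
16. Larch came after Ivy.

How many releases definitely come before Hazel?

Directly stated before Hazel: Beech, Cedar, and Ivy.
Ginkgo reaches Hazel via Ginkgo → Ivy → Hazel.
Juniper reaches Hazel via Juniper → Beech → Hazel.
That's Beech, Cedar, Ginkgo, Ivy, and Juniper — 5 in all.

5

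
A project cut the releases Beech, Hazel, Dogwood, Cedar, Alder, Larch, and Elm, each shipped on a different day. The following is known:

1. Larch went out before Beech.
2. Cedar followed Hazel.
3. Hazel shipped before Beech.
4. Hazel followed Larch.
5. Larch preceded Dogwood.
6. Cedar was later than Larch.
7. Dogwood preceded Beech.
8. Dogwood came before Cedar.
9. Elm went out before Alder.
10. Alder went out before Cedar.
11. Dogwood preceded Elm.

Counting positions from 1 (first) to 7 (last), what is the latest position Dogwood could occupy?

3

Dogwood must come before Alder, Beech, Cedar, and Elm — 4 releases forced after it.
Everything else can be placed before Dogwood in some valid order, so Dogwood can sit as late as position 7 − 4 = 3.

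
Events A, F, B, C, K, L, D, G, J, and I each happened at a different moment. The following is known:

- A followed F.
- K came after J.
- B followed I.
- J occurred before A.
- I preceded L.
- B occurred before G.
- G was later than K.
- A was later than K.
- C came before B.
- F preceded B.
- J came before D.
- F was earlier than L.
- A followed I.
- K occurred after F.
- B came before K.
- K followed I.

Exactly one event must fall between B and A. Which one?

K

Tracing the constraints gives B → K → A, so K sits after B and before A.
No other event is forced both after B and before A.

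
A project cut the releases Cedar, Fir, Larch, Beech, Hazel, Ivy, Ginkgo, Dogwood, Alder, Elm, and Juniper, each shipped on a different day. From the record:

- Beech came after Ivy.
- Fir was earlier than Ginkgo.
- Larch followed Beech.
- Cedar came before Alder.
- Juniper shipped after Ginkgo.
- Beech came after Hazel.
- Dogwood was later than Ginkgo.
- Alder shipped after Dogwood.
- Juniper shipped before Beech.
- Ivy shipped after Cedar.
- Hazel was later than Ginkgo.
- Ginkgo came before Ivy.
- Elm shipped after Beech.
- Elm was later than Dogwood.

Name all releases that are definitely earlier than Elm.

Beech, Cedar, Dogwood, Fir, Ginkgo, Hazel, Ivy, Juniper

Directly stated before Elm: Beech and Dogwood.
Cedar reaches Elm via Cedar → Ivy → Beech → Elm.
Fir reaches Elm via Fir → Ginkgo → Dogwood → Elm.
Ginkgo reaches Elm via Ginkgo → Dogwood → Elm.
Likewise Hazel, Ivy, and Juniper each reach Elm by chaining the stated constraints.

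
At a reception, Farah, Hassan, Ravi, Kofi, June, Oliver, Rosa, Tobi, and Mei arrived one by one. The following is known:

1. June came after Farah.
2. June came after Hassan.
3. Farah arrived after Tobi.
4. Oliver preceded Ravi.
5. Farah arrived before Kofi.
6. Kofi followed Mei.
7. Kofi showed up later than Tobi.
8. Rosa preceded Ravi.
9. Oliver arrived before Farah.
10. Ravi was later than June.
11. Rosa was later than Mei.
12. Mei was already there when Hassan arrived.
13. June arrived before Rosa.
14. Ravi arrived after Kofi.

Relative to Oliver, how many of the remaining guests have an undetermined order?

Forced after Oliver: Farah, June, Kofi, Ravi, and Rosa.
That leaves Hassan, Mei, and Tobi with no forced order relative to Oliver — 3.

3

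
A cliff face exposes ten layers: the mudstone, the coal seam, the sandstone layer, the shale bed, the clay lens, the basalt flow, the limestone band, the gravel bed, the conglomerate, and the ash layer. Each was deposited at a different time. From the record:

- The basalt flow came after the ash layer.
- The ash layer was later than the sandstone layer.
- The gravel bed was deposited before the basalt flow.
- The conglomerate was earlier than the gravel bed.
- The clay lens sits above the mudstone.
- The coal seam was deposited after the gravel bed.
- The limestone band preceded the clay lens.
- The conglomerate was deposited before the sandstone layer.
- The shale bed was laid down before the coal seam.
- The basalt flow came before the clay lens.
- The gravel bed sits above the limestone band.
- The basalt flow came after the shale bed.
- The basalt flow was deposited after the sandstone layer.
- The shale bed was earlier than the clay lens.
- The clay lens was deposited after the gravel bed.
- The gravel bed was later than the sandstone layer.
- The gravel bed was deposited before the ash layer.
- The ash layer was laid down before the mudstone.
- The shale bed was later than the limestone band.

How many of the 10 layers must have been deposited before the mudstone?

Directly stated before the mudstone: the ash layer.
The conglomerate reaches the mudstone via the conglomerate → the sandstone layer → the ash layer → the mudstone.
The gravel bed reaches the mudstone via the gravel bed → the ash layer → the mudstone.
The limestone band reaches the mudstone via the limestone band → the gravel bed → the ash layer → the mudstone.
Likewise the sandstone layer reaches the mudstone by chaining the stated constraints.
That's the ash layer, the conglomerate, the gravel bed, the limestone band, and the sandstone layer — 5 in all.

5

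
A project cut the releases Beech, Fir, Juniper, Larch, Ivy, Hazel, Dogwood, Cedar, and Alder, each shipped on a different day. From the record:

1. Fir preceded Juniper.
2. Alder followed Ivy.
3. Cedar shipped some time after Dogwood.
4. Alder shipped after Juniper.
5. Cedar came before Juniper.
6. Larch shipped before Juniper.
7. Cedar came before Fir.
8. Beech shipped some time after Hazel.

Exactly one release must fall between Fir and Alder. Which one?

Tracing the constraints gives Fir → Juniper → Alder, so Juniper sits after Fir and before Alder.
No other release is forced both after Fir and before Alder.

Juniper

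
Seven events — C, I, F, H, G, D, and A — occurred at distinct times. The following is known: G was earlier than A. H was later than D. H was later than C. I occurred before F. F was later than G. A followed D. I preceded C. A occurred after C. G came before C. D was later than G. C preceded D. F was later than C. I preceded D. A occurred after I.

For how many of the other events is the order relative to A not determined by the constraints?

Forced before A: C, D, G, and I.
That leaves F and H with no forced order relative to A — 2.

2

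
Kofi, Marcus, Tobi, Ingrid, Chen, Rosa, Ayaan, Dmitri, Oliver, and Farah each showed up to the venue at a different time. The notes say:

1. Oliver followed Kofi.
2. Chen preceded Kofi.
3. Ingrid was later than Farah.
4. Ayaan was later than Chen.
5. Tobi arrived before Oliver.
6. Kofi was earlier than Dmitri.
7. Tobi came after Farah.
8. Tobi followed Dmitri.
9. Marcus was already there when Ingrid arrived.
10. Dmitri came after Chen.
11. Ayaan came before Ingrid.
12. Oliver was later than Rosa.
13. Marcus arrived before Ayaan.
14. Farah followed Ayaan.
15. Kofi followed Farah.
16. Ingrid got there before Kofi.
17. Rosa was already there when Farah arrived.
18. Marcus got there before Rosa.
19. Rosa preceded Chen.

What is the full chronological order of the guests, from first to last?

Marcus, Rosa, Chen, Ayaan, Farah, Ingrid, Kofi, Dmitri, Tobi, Oliver

The constraints fix every adjacent pair, so only one ordering works:
Marcus → Rosa → Chen → Ayaan → Farah → Ingrid → Kofi → Dmitri → Tobi → Oliver.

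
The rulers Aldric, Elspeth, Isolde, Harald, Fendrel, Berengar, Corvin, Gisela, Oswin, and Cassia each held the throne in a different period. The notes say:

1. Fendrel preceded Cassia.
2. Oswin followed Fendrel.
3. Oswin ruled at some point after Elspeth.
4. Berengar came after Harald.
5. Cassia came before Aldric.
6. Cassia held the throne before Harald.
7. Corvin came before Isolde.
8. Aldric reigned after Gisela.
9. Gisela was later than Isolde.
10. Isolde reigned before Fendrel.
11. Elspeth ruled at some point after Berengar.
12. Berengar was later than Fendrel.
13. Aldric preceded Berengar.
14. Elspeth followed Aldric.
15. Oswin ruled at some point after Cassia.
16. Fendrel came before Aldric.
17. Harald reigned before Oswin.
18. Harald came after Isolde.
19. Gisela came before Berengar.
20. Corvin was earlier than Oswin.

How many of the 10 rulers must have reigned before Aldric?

5

Directly stated before Aldric: Cassia, Fendrel, and Gisela.
Corvin reaches Aldric via Corvin → Isolde → Gisela → Aldric.
Isolde reaches Aldric via Isolde → Gisela → Aldric.
No chain forces Berengar (or any of the others) ahead of Aldric.
That's Cassia, Corvin, Fendrel, Gisela, and Isolde — 5 in all.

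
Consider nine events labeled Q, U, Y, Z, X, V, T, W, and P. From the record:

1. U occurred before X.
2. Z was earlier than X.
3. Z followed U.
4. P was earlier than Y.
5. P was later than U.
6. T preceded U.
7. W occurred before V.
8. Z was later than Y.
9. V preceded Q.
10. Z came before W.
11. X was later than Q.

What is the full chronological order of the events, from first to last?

T, U, P, Y, Z, W, V, Q, X

The constraints fix every adjacent pair, so only one ordering works:
T → U → P → Y → Z → W → V → Q → X.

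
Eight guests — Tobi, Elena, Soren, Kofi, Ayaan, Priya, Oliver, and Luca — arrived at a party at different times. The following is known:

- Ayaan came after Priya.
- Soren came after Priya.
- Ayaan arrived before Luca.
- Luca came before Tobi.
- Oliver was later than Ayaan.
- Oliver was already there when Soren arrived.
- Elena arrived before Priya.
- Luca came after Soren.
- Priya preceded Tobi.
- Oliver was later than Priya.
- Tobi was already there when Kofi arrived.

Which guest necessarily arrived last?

Every other guest has a chain of constraints placing them before Kofi, so Kofi is last.

Kofi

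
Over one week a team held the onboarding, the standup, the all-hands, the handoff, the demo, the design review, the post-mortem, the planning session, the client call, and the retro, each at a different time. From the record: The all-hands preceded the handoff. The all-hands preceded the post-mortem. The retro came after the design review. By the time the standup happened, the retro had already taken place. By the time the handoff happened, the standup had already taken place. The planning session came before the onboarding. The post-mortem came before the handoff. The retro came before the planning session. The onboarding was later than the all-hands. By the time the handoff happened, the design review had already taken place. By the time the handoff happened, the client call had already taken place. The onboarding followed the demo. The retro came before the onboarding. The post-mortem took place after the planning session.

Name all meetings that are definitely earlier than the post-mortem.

the all-hands, the design review, the planning session, the retro

Directly stated before the post-mortem: the all-hands and the planning session.
The design review reaches the post-mortem via the design review → the retro → the planning session → the post-mortem.
The retro reaches the post-mortem via the retro → the planning session → the post-mortem.
No chain forces the handoff (or any of the others) ahead of the post-mortem.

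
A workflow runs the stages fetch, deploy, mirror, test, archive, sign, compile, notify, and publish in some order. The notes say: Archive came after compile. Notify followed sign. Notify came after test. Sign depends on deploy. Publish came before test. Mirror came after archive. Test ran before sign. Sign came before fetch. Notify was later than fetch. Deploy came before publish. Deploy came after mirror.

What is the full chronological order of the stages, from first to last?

compile, archive, mirror, deploy, publish, test, sign, fetch, notify

The constraints fix every adjacent pair, so only one ordering works:
compile → archive → mirror → deploy → publish → test → sign → fetch → notify.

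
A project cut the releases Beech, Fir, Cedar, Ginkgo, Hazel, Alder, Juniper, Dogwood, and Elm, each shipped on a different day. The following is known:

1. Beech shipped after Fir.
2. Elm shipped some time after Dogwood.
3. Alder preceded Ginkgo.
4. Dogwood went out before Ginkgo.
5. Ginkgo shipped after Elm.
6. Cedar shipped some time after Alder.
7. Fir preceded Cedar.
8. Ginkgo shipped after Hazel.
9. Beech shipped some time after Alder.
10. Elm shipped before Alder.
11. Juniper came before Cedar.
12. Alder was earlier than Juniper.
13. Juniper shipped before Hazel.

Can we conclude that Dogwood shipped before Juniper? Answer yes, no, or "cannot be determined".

yes

Chain the constraints: Dogwood → Elm → Alder → Juniper. Each link is directly stated, so Dogwood comes before Juniper.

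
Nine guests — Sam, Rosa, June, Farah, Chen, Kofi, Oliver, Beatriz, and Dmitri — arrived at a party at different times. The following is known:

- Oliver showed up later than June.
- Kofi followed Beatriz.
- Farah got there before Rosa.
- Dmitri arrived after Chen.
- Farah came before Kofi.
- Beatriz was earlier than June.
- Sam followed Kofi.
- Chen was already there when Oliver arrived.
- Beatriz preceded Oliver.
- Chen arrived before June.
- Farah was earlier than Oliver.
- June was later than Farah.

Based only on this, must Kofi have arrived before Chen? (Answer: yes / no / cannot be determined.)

cannot be determined

No chain of stated constraints runs from Kofi to Chen, and none runs from Chen to Kofi either.
So the relative order of Kofi and Chen is not fixed by the given facts.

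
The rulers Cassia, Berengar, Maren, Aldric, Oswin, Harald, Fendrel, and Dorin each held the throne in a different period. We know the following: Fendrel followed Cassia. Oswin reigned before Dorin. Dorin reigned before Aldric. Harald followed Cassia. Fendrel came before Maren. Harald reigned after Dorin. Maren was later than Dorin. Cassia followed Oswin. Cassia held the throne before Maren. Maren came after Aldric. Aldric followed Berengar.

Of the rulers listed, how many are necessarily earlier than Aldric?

3

Directly stated before Aldric: Berengar and Dorin.
Oswin reaches Aldric via Oswin → Dorin → Aldric.
That's Berengar, Dorin, and Oswin — 3 in all.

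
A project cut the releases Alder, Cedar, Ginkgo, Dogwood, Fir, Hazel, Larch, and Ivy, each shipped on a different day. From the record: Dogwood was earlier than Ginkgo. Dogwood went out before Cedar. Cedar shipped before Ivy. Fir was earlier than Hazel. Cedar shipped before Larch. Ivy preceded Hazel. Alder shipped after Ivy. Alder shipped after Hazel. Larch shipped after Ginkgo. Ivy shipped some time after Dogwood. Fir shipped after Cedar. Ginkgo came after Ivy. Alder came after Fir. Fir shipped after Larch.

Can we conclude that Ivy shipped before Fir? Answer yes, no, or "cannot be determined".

yes

Chain the constraints: Ivy → Ginkgo → Larch → Fir. Each link is directly stated, so Ivy comes before Fir.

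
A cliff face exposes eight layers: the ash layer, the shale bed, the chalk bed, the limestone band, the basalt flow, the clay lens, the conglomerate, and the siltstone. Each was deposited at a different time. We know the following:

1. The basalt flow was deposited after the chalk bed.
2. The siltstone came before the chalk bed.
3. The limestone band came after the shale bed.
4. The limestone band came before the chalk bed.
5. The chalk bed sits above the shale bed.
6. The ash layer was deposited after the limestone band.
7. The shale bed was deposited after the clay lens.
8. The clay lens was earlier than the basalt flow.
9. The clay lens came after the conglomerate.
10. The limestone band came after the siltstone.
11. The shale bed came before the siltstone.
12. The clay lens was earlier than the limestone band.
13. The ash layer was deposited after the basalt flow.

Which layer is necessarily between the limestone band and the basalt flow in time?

the chalk bed

Tracing the constraints gives the limestone band → the chalk bed → the basalt flow, so the chalk bed sits after the limestone band and before the basalt flow.
No other layer is forced both after the limestone band and before the basalt flow.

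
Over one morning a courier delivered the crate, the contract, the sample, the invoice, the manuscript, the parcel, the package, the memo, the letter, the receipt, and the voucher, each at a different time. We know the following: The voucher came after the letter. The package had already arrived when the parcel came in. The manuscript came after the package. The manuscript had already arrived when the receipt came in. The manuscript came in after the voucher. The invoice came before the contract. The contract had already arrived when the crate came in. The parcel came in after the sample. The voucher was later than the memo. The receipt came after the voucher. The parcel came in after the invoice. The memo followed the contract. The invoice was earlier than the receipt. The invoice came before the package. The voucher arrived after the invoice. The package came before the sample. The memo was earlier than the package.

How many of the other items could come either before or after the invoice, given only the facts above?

Forced after the invoice: the contract, the crate, the manuscript, the memo, the package, the parcel, the receipt, the sample, and the voucher.
That leaves the letter with no forced order relative to the invoice — 1.

1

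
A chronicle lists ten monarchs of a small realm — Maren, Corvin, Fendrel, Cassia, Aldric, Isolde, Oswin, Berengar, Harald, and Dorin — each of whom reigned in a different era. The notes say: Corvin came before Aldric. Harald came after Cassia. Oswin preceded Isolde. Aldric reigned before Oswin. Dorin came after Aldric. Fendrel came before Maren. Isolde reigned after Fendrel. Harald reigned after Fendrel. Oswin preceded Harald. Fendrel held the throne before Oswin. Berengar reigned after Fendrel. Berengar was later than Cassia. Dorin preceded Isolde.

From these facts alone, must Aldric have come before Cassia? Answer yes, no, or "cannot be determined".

No chain of stated constraints runs from Aldric to Cassia, and none runs from Cassia to Aldric either.
So the relative order of Aldric and Cassia is not fixed by the given facts.

cannot be determined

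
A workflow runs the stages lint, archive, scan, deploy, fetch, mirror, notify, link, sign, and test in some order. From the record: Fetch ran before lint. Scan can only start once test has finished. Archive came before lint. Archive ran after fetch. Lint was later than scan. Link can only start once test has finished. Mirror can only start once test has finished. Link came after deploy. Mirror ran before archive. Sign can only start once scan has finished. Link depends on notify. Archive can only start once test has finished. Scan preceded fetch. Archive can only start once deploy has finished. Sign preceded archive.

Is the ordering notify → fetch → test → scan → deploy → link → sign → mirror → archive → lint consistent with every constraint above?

The constraints require scan before fetch, but in the proposed sequence fetch appears ahead of scan. That one violation is enough.

no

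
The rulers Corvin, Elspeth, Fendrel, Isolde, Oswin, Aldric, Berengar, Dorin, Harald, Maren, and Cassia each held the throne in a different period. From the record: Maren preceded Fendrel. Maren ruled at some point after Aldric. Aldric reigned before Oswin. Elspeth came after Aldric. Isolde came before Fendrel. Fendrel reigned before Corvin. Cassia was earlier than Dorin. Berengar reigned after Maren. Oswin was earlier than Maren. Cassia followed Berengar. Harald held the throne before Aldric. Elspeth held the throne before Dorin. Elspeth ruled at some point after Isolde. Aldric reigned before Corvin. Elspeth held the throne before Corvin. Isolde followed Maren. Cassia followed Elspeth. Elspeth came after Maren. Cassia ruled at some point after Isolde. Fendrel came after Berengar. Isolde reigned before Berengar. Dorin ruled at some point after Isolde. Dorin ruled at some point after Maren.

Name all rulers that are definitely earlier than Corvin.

Aldric, Berengar, Elspeth, Fendrel, Harald, Isolde, Maren, Oswin

Directly stated before Corvin: Aldric, Elspeth, and Fendrel.
Berengar reaches Corvin via Berengar → Fendrel → Corvin.
Harald reaches Corvin via Harald → Aldric → Corvin.
Isolde reaches Corvin via Isolde → Fendrel → Corvin.
Likewise Maren and Oswin each reach Corvin by chaining the stated constraints.
No chain forces Dorin (or any of the others) ahead of Corvin.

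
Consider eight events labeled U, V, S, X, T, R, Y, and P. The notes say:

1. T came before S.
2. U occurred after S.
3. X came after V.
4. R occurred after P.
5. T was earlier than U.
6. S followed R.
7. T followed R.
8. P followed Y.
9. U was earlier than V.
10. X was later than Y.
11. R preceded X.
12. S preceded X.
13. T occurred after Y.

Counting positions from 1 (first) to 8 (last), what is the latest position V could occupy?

7

V must come before X — 1 event forced after it.
Everything else can be placed before V in some valid order, so V can sit as late as position 8 − 1 = 7.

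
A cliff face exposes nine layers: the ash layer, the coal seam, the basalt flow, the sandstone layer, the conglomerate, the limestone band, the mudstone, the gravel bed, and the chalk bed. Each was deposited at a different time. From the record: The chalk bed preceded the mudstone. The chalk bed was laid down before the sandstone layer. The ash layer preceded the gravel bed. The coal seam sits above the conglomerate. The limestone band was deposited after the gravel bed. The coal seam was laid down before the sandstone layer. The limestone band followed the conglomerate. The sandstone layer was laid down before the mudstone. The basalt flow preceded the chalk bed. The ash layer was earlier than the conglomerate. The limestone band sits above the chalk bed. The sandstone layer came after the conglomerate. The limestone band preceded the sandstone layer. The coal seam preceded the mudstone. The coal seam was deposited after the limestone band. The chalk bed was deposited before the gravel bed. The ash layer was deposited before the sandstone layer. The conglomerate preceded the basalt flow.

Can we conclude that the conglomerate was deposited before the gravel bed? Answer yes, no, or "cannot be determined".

yes

Chain the constraints: the conglomerate → the basalt flow → the chalk bed → the gravel bed. Each link is directly stated, so the conglomerate comes before the gravel bed.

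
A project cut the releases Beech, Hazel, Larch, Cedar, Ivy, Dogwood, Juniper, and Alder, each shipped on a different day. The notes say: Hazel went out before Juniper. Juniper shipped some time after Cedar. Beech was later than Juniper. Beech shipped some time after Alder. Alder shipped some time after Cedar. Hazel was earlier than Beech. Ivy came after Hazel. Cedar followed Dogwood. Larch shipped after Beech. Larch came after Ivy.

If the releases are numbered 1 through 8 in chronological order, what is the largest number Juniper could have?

Juniper must come before Beech and Larch — 2 releases forced after it.
Everything else can be placed before Juniper in some valid order, so Juniper can sit as late as position 8 − 2 = 6.

6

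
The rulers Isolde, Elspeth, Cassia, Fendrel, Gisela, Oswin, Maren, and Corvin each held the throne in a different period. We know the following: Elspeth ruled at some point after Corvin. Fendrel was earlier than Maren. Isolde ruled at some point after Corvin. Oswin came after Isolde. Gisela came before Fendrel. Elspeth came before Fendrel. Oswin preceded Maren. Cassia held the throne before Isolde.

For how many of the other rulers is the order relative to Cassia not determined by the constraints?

4

Forced after Cassia: Isolde, Maren, and Oswin.
That leaves Corvin, Elspeth, Fendrel, and Gisela with no forced order relative to Cassia — 4.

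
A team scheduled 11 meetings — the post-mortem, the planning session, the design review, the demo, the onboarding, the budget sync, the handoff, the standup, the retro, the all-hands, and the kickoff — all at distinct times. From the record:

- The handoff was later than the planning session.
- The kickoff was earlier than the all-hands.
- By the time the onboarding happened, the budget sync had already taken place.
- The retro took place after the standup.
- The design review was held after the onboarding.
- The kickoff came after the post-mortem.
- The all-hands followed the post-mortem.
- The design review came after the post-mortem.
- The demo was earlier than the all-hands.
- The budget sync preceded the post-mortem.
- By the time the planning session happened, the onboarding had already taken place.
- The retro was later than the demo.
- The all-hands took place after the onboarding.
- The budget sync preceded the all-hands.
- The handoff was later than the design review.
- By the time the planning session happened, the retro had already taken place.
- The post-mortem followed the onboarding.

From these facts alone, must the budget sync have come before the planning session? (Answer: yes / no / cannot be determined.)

Chain the constraints: the budget sync → the onboarding → the planning session. Each link is directly stated, so the budget sync comes before the planning session.

yes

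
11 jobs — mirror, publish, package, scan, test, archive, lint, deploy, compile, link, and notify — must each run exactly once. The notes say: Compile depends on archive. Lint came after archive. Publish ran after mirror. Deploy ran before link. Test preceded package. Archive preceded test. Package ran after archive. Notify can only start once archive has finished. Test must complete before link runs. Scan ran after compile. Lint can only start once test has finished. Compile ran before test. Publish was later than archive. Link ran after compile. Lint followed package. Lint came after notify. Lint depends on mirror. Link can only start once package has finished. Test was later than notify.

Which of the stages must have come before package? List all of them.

Directly stated before package: archive and test.
Compile reaches package via compile → test → package.
Notify reaches package via notify → test → package.
No chain forces scan (or any of the others) ahead of package.

archive, compile, notify, test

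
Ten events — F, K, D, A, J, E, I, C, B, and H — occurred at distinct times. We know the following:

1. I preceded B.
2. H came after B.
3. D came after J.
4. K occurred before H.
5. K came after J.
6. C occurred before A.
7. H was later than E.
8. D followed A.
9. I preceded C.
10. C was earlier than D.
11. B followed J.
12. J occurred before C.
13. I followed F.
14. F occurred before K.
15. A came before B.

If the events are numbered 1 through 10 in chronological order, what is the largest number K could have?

K must come before H — 1 event forced after it.
Everything else can be placed before K in some valid order, so K can sit as late as position 10 − 1 = 9.

9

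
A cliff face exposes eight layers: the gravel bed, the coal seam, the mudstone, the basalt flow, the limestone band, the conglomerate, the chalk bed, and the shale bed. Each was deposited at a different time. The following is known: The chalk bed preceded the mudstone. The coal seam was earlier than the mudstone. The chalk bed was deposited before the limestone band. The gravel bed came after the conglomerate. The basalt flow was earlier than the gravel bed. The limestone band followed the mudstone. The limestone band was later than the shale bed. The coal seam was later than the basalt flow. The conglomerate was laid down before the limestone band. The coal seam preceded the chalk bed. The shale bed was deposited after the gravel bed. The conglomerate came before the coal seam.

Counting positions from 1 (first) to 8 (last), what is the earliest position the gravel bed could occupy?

The basalt flow and the conglomerate must both come before the gravel bed — 2 forced predecessors.
Nothing else is forced ahead of the gravel bed, so its earliest slot is position 2 + 1 = 3.

3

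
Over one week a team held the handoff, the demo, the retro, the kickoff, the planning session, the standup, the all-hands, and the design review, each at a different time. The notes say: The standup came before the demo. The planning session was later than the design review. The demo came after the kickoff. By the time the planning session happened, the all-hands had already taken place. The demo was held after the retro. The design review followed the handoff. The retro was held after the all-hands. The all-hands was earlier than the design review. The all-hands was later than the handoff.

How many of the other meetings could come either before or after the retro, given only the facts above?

Forced before the retro: the all-hands and the handoff; forced after the retro: the demo.
That leaves the design review, the kickoff, the planning session, and the standup with no forced order relative to the retro — 4.

4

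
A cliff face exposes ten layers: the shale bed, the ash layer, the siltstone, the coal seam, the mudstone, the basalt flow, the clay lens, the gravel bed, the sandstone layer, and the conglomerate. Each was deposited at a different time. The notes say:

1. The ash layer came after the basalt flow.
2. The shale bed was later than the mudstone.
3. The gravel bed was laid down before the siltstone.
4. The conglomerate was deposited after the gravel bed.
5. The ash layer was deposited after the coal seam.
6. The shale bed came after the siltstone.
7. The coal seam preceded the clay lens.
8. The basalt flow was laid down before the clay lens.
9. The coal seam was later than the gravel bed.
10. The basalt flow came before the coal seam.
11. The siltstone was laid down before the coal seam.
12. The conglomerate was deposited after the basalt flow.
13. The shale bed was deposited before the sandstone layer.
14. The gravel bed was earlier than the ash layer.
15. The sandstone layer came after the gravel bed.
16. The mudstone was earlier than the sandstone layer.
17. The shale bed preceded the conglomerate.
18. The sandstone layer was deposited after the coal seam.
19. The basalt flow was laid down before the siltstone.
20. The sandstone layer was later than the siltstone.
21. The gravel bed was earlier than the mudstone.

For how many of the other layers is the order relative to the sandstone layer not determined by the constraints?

Forced before the sandstone layer: the basalt flow, the coal seam, the gravel bed, the mudstone, the shale bed, and the siltstone.
That leaves the ash layer, the clay lens, and the conglomerate with no forced order relative to the sandstone layer — 3.

3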